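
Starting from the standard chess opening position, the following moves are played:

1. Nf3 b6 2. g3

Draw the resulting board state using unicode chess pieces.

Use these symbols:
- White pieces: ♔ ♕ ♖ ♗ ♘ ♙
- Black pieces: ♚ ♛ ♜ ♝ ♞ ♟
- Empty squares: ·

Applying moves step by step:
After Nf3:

♜ ♞ ♝ ♛ ♚ ♝ ♞ ♜
♟ ♟ ♟ ♟ ♟ ♟ ♟ ♟
· · · · · · · ·
· · · · · · · ·
· · · · · · · ·
· · · · · ♘ · ·
♙ ♙ ♙ ♙ ♙ ♙ ♙ ♙
♖ ♘ ♗ ♕ ♔ ♗ · ♖


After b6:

♜ ♞ ♝ ♛ ♚ ♝ ♞ ♜
♟ · ♟ ♟ ♟ ♟ ♟ ♟
· ♟ · · · · · ·
· · · · · · · ·
· · · · · · · ·
· · · · · ♘ · ·
♙ ♙ ♙ ♙ ♙ ♙ ♙ ♙
♖ ♘ ♗ ♕ ♔ ♗ · ♖


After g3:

♜ ♞ ♝ ♛ ♚ ♝ ♞ ♜
♟ · ♟ ♟ ♟ ♟ ♟ ♟
· ♟ · · · · · ·
· · · · · · · ·
· · · · · · · ·
· · · · · ♘ ♙ ·
♙ ♙ ♙ ♙ ♙ ♙ · ♙
♖ ♘ ♗ ♕ ♔ ♗ · ♖



  a b c d e f g h
  ─────────────────
8│♜ ♞ ♝ ♛ ♚ ♝ ♞ ♜│8
7│♟ · ♟ ♟ ♟ ♟ ♟ ♟│7
6│· ♟ · · · · · ·│6
5│· · · · · · · ·│5
4│· · · · · · · ·│4
3│· · · · · ♘ ♙ ·│3
2│♙ ♙ ♙ ♙ ♙ ♙ · ♙│2
1│♖ ♘ ♗ ♕ ♔ ♗ · ♖│1
  ─────────────────
  a b c d e f g h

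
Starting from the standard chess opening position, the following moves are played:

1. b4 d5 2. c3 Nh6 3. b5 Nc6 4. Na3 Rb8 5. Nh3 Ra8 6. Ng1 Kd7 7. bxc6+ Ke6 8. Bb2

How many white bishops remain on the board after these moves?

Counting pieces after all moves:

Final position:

  a b c d e f g h
  ─────────────────
8│♜ · ♝ ♛ · ♝ · ♜│8
7│♟ ♟ ♟ · ♟ ♟ ♟ ♟│7
6│· · ♙ · ♚ · · ♞│6
5│· · · ♟ · · · ·│5
4│· · · · · · · ·│4
3│♘ · ♙ · · · · ·│3
2│♙ ♗ · ♙ ♙ ♙ ♙ ♙│2
1│♖ · · ♕ ♔ ♗ ♘ ♖│1
  ─────────────────
  a b c d e f g h


2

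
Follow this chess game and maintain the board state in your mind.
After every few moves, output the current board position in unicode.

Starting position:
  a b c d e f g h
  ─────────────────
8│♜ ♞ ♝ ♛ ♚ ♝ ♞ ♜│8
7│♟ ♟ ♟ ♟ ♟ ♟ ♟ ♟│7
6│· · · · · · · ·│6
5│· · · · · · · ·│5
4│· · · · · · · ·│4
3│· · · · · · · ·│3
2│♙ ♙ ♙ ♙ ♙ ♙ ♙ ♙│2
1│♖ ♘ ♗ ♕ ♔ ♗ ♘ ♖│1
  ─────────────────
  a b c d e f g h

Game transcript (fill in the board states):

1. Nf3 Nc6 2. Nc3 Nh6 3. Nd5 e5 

  a b c d e f g h
  ─────────────────
8│♜ · ♝ ♛ ♚ ♝ · ♜│8
7│♟ ♟ ♟ ♟ · ♟ ♟ ♟│7
6│· · ♞ · · · · ♞│6
5│· · · ♘ ♟ · · ·│5
4│· · · · · · · ·│4
3│· · · · · ♘ · ·│3
2│♙ ♙ ♙ ♙ ♙ ♙ ♙ ♙│2
1│♖ · ♗ ♕ ♔ ♗ · ♖│1
  ─────────────────
  a b c d e f g h

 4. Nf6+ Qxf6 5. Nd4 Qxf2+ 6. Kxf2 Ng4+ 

  a b c d e f g h
  ─────────────────
8│♜ · ♝ · ♚ ♝ · ♜│8
7│♟ ♟ ♟ ♟ · ♟ ♟ ♟│7
6│· · ♞ · · · · ·│6
5│· · · · ♟ · · ·│5
4│· · · ♘ · · ♞ ·│4
3│· · · · · · · ·│3
2│♙ ♙ ♙ ♙ ♙ ♔ ♙ ♙│2
1│♖ · ♗ ♕ · ♗ · ♖│1
  ─────────────────
  a b c d e f g h

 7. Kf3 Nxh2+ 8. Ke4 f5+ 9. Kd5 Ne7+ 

  a b c d e f g h
  ─────────────────
8│♜ · ♝ · ♚ ♝ · ♜│8
7│♟ ♟ ♟ ♟ ♞ · ♟ ♟│7
6│· · · · · · · ·│6
5│· · · ♔ ♟ ♟ · ·│5
4│· · · ♘ · · · ·│4
3│· · · · · · · ·│3
2│♙ ♙ ♙ ♙ ♙ · ♙ ♞│2
1│♖ · ♗ ♕ · ♗ · ♖│1
  ─────────────────
  a b c d e f g h

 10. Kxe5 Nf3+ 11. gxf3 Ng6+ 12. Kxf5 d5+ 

  a b c d e f g h
  ─────────────────
8│♜ · ♝ · ♚ ♝ · ♜│8
7│♟ ♟ ♟ · · · ♟ ♟│7
6│· · · · · · ♞ ·│6
5│· · · ♟ · ♔ · ·│5
4│· · · ♘ · · · ·│4
3│· · · · · ♙ · ·│3
2│♙ ♙ ♙ ♙ ♙ · · ·│2
1│♖ · ♗ ♕ · ♗ · ♖│1
  ─────────────────
  a b c d e f g h

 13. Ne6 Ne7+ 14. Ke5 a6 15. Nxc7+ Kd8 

  a b c d e f g h
  ─────────────────
8│♜ · ♝ ♚ · ♝ · ♜│8
7│· ♟ ♘ · ♞ · ♟ ♟│7
6│♟ · · · · · · ·│6
5│· · · ♟ ♔ · · ·│5
4│· · · · · · · ·│4
3│· · · · · ♙ · ·│3
2│♙ ♙ ♙ ♙ ♙ · · ·│2
1│♖ · ♗ ♕ · ♗ · ♖│1
  ─────────────────
  a b c d e f g h



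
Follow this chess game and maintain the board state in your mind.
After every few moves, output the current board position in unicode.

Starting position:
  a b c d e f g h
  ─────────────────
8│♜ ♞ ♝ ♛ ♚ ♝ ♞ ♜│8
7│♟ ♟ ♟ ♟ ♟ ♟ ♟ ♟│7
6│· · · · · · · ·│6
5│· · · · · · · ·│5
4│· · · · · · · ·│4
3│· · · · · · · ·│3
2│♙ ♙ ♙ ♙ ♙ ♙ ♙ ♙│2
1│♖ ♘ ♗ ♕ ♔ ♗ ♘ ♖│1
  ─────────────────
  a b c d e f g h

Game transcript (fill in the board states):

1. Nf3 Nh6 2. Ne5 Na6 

  a b c d e f g h
  ─────────────────
8│♜ · ♝ ♛ ♚ ♝ · ♜│8
7│♟ ♟ ♟ ♟ ♟ ♟ ♟ ♟│7
6│♞ · · · · · · ♞│6
5│· · · · ♘ · · ·│5
4│· · · · · · · ·│4
3│· · · · · · · ·│3
2│♙ ♙ ♙ ♙ ♙ ♙ ♙ ♙│2
1│♖ ♘ ♗ ♕ ♔ ♗ · ♖│1
  ─────────────────
  a b c d e f g h

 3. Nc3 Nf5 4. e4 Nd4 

  a b c d e f g h
  ─────────────────
8│♜ · ♝ ♛ ♚ ♝ · ♜│8
7│♟ ♟ ♟ ♟ ♟ ♟ ♟ ♟│7
6│♞ · · · · · · ·│6
5│· · · · ♘ · · ·│5
4│· · · ♞ ♙ · · ·│4
3│· · ♘ · · · · ·│3
2│♙ ♙ ♙ ♙ · ♙ ♙ ♙│2
1│♖ · ♗ ♕ ♔ ♗ · ♖│1
  ─────────────────
  a b c d e f g h

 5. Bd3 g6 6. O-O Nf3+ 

  a b c d e f g h
  ─────────────────
8│♜ · ♝ ♛ ♚ ♝ · ♜│8
7│♟ ♟ ♟ ♟ ♟ ♟ · ♟│7
6│♞ · · · · · ♟ ·│6
5│· · · · ♘ · · ·│5
4│· · · · ♙ · · ·│4
3│· · ♘ ♗ · ♞ · ·│3
2│♙ ♙ ♙ ♙ · ♙ ♙ ♙│2
1│♖ · ♗ ♕ · ♖ ♔ ·│1
  ─────────────────
  a b c d e f g h



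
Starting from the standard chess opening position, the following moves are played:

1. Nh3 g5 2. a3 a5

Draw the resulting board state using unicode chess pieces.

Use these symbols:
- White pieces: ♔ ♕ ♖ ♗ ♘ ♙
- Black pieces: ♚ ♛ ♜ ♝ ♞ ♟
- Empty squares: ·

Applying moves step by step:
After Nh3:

♜ ♞ ♝ ♛ ♚ ♝ ♞ ♜
♟ ♟ ♟ ♟ ♟ ♟ ♟ ♟
· · · · · · · ·
· · · · · · · ·
· · · · · · · ·
· · · · · · · ♘
♙ ♙ ♙ ♙ ♙ ♙ ♙ ♙
♖ ♘ ♗ ♕ ♔ ♗ · ♖


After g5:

♜ ♞ ♝ ♛ ♚ ♝ ♞ ♜
♟ ♟ ♟ ♟ ♟ ♟ · ♟
· · · · · · · ·
· · · · · · ♟ ·
· · · · · · · ·
· · · · · · · ♘
♙ ♙ ♙ ♙ ♙ ♙ ♙ ♙
♖ ♘ ♗ ♕ ♔ ♗ · ♖


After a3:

♜ ♞ ♝ ♛ ♚ ♝ ♞ ♜
♟ ♟ ♟ ♟ ♟ ♟ · ♟
· · · · · · · ·
· · · · · · ♟ ·
· · · · · · · ·
♙ · · · · · · ♘
· ♙ ♙ ♙ ♙ ♙ ♙ ♙
♖ ♘ ♗ ♕ ♔ ♗ · ♖


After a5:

♜ ♞ ♝ ♛ ♚ ♝ ♞ ♜
· ♟ ♟ ♟ ♟ ♟ · ♟
· · · · · · · ·
♟ · · · · · ♟ ·
· · · · · · · ·
♙ · · · · · · ♘
· ♙ ♙ ♙ ♙ ♙ ♙ ♙
♖ ♘ ♗ ♕ ♔ ♗ · ♖



  a b c d e f g h
  ─────────────────
8│♜ ♞ ♝ ♛ ♚ ♝ ♞ ♜│8
7│· ♟ ♟ ♟ ♟ ♟ · ♟│7
6│· · · · · · · ·│6
5│♟ · · · · · ♟ ·│5
4│· · · · · · · ·│4
3│♙ · · · · · · ♘│3
2│· ♙ ♙ ♙ ♙ ♙ ♙ ♙│2
1│♖ ♘ ♗ ♕ ♔ ♗ · ♖│1
  ─────────────────
  a b c d e f g h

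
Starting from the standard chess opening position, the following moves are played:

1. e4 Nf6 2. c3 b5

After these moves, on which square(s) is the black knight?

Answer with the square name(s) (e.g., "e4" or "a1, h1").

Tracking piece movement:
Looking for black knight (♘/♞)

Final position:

  a b c d e f g h
  ─────────────────
8│♜ ♞ ♝ ♛ ♚ ♝ · ♜│8
7│♟ · ♟ ♟ ♟ ♟ ♟ ♟│7
6│· · · · · ♞ · ·│6
5│· ♟ · · · · · ·│5
4│· · · · ♙ · · ·│4
3│· · ♙ · · · · ·│3
2│♙ ♙ · ♙ · ♙ ♙ ♙│2
1│♖ ♘ ♗ ♕ ♔ ♗ ♘ ♖│1
  ─────────────────
  a b c d e f g h


b8, f6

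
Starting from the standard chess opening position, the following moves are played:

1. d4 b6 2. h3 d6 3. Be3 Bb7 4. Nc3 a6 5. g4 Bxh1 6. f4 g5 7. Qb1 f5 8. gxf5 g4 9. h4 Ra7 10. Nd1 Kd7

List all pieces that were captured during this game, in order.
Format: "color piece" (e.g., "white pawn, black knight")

Tracking captures:
  Bxh1: captured white rook
  gxf5: captured black pawn

white rook, black pawn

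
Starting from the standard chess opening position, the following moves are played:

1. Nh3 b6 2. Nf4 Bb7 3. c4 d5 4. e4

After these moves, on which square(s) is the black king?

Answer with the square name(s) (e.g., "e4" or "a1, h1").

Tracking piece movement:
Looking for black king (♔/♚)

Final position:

  a b c d e f g h
  ─────────────────
8│♜ ♞ · ♛ ♚ ♝ ♞ ♜│8
7│♟ ♝ ♟ · ♟ ♟ ♟ ♟│7
6│· ♟ · · · · · ·│6
5│· · · ♟ · · · ·│5
4│· · ♙ · ♙ ♘ · ·│4
3│· · · · · · · ·│3
2│♙ ♙ · ♙ · ♙ ♙ ♙│2
1│♖ ♘ ♗ ♕ ♔ ♗ · ♖│1
  ─────────────────
  a b c d e f g h


e8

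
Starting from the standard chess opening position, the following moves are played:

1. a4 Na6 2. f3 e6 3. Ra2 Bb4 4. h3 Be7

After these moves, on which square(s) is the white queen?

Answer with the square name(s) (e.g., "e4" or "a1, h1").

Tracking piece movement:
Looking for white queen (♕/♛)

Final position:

  a b c d e f g h
  ─────────────────
8│♜ · ♝ ♛ ♚ · ♞ ♜│8
7│♟ ♟ ♟ ♟ ♝ ♟ ♟ ♟│7
6│♞ · · · ♟ · · ·│6
5│· · · · · · · ·│5
4│♙ · · · · · · ·│4
3│· · · · · ♙ · ♙│3
2│♖ ♙ ♙ ♙ ♙ · ♙ ·│2
1│· ♘ ♗ ♕ ♔ ♗ ♘ ♖│1
  ─────────────────
  a b c d e f g h


d1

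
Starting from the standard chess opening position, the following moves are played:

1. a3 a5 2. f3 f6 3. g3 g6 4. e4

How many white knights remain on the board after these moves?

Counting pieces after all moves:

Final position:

  a b c d e f g h
  ─────────────────
8│♜ ♞ ♝ ♛ ♚ ♝ ♞ ♜│8
7│· ♟ ♟ ♟ ♟ · · ♟│7
6│· · · · · ♟ ♟ ·│6
5│♟ · · · · · · ·│5
4│· · · · ♙ · · ·│4
3│♙ · · · · ♙ ♙ ·│3
2│· ♙ ♙ ♙ · · · ♙│2
1│♖ ♘ ♗ ♕ ♔ ♗ ♘ ♖│1
  ─────────────────
  a b c d e f g h


2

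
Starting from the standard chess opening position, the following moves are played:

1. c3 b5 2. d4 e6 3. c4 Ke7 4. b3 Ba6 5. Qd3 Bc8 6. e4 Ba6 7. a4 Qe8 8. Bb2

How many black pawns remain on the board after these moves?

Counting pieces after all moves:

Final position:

  a b c d e f g h
  ─────────────────
8│♜ ♞ · · ♛ ♝ ♞ ♜│8
7│♟ · ♟ ♟ ♚ ♟ ♟ ♟│7
6│♝ · · · ♟ · · ·│6
5│· ♟ · · · · · ·│5
4│♙ · ♙ ♙ ♙ · · ·│4
3│· ♙ · ♕ · · · ·│3
2│· ♗ · · · ♙ ♙ ♙│2
1│♖ ♘ · · ♔ ♗ ♘ ♖│1
  ─────────────────
  a b c d e f g h


8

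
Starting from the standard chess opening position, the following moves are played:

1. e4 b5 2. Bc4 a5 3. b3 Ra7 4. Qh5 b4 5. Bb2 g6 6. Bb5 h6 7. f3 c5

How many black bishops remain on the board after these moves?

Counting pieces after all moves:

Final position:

  a b c d e f g h
  ─────────────────
8│· ♞ ♝ ♛ ♚ ♝ ♞ ♜│8
7│♜ · · ♟ ♟ ♟ · ·│7
6│· · · · · · ♟ ♟│6
5│♟ ♗ ♟ · · · · ♕│5
4│· ♟ · · ♙ · · ·│4
3│· ♙ · · · ♙ · ·│3
2│♙ ♗ ♙ ♙ · · ♙ ♙│2
1│♖ ♘ · · ♔ · ♘ ♖│1
  ─────────────────
  a b c d e f g h


2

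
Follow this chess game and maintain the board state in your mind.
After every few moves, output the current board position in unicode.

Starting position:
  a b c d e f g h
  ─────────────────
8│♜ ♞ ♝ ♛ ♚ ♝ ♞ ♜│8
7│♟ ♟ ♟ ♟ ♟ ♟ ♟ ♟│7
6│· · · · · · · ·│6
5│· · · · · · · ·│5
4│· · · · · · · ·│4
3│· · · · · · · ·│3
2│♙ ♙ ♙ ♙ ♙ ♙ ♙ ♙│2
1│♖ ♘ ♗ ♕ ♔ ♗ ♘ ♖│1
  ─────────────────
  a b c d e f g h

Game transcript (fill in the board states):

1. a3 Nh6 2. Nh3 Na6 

  a b c d e f g h
  ─────────────────
8│♜ · ♝ ♛ ♚ ♝ · ♜│8
7│♟ ♟ ♟ ♟ ♟ ♟ ♟ ♟│7
6│♞ · · · · · · ♞│6
5│· · · · · · · ·│5
4│· · · · · · · ·│4
3│♙ · · · · · · ♘│3
2│· ♙ ♙ ♙ ♙ ♙ ♙ ♙│2
1│♖ ♘ ♗ ♕ ♔ ♗ · ♖│1
  ─────────────────
  a b c d e f g h

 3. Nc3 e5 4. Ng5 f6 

  a b c d e f g h
  ─────────────────
8│♜ · ♝ ♛ ♚ ♝ · ♜│8
7│♟ ♟ ♟ ♟ · · ♟ ♟│7
6│♞ · · · · ♟ · ♞│6
5│· · · · ♟ · ♘ ·│5
4│· · · · · · · ·│4
3│♙ · ♘ · · · · ·│3
2│· ♙ ♙ ♙ ♙ ♙ ♙ ♙│2
1│♖ · ♗ ♕ ♔ ♗ · ♖│1
  ─────────────────
  a b c d e f g h

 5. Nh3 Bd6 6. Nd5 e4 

  a b c d e f g h
  ─────────────────
8│♜ · ♝ ♛ ♚ · · ♜│8
7│♟ ♟ ♟ ♟ · · ♟ ♟│7
6│♞ · · ♝ · ♟ · ♞│6
5│· · · ♘ · · · ·│5
4│· · · · ♟ · · ·│4
3│♙ · · · · · · ♘│3
2│· ♙ ♙ ♙ ♙ ♙ ♙ ♙│2
1│♖ · ♗ ♕ ♔ ♗ · ♖│1
  ─────────────────
  a b c d e f g h

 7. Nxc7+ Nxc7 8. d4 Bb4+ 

  a b c d e f g h
  ─────────────────
8│♜ · ♝ ♛ ♚ · · ♜│8
7│♟ ♟ ♞ ♟ · · ♟ ♟│7
6│· · · · · ♟ · ♞│6
5│· · · · · · · ·│5
4│· ♝ · ♙ ♟ · · ·│4
3│♙ · · · · · · ♘│3
2│· ♙ ♙ · ♙ ♙ ♙ ♙│2
1│♖ · ♗ ♕ ♔ ♗ · ♖│1
  ─────────────────
  a b c d e f g h



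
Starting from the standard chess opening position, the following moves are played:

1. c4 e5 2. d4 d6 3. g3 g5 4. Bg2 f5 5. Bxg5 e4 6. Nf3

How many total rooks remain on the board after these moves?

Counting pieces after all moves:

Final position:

  a b c d e f g h
  ─────────────────
8│♜ ♞ ♝ ♛ ♚ ♝ ♞ ♜│8
7│♟ ♟ ♟ · · · · ♟│7
6│· · · ♟ · · · ·│6
5│· · · · · ♟ ♗ ·│5
4│· · ♙ ♙ ♟ · · ·│4
3│· · · · · ♘ ♙ ·│3
2│♙ ♙ · · ♙ ♙ ♗ ♙│2
1│♖ ♘ · ♕ ♔ · · ♖│1
  ─────────────────
  a b c d e f g h


4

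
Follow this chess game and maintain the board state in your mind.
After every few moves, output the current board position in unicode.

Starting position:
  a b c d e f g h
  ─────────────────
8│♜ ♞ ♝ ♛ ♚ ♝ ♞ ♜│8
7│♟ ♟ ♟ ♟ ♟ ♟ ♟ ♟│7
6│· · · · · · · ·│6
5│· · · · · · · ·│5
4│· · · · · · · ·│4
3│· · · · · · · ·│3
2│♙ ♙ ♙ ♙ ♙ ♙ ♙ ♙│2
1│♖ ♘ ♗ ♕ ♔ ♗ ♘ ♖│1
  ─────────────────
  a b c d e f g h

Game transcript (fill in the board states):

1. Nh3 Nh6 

  a b c d e f g h
  ─────────────────
8│♜ ♞ ♝ ♛ ♚ ♝ · ♜│8
7│♟ ♟ ♟ ♟ ♟ ♟ ♟ ♟│7
6│· · · · · · · ♞│6
5│· · · · · · · ·│5
4│· · · · · · · ·│4
3│· · · · · · · ♘│3
2│♙ ♙ ♙ ♙ ♙ ♙ ♙ ♙│2
1│♖ ♘ ♗ ♕ ♔ ♗ · ♖│1
  ─────────────────
  a b c d e f g h

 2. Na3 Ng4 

  a b c d e f g h
  ─────────────────
8│♜ ♞ ♝ ♛ ♚ ♝ · ♜│8
7│♟ ♟ ♟ ♟ ♟ ♟ ♟ ♟│7
6│· · · · · · · ·│6
5│· · · · · · · ·│5
4│· · · · · · ♞ ·│4
3│♘ · · · · · · ♘│3
2│♙ ♙ ♙ ♙ ♙ ♙ ♙ ♙│2
1│♖ · ♗ ♕ ♔ ♗ · ♖│1
  ─────────────────
  a b c d e f g h

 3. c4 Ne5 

  a b c d e f g h
  ─────────────────
8│♜ ♞ ♝ ♛ ♚ ♝ · ♜│8
7│♟ ♟ ♟ ♟ ♟ ♟ ♟ ♟│7
6│· · · · · · · ·│6
5│· · · · ♞ · · ·│5
4│· · ♙ · · · · ·│4
3│♘ · · · · · · ♘│3
2│♙ ♙ · ♙ ♙ ♙ ♙ ♙│2
1│♖ · ♗ ♕ ♔ ♗ · ♖│1
  ─────────────────
  a b c d e f g h



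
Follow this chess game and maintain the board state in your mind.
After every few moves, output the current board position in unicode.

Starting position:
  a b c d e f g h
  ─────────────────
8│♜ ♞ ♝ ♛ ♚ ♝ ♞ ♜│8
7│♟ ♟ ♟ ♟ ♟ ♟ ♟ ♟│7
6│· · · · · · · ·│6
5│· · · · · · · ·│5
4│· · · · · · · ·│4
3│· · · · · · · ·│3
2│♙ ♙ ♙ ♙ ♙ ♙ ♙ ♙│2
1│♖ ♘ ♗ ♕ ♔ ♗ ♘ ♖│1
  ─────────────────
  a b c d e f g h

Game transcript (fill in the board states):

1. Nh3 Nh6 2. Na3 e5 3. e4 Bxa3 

  a b c d e f g h
  ─────────────────
8│♜ ♞ ♝ ♛ ♚ · · ♜│8
7│♟ ♟ ♟ ♟ · ♟ ♟ ♟│7
6│· · · · · · · ♞│6
5│· · · · ♟ · · ·│5
4│· · · · ♙ · · ·│4
3│♝ · · · · · · ♘│3
2│♙ ♙ ♙ ♙ · ♙ ♙ ♙│2
1│♖ · ♗ ♕ ♔ ♗ · ♖│1
  ─────────────────
  a b c d e f g h

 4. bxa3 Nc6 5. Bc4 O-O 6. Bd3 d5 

  a b c d e f g h
  ─────────────────
8│♜ · ♝ ♛ · ♜ ♚ ·│8
7│♟ ♟ ♟ · · ♟ ♟ ♟│7
6│· · ♞ · · · · ♞│6
5│· · · ♟ ♟ · · ·│5
4│· · · · ♙ · · ·│4
3│♙ · · ♗ · · · ♘│3
2│♙ · ♙ ♙ · ♙ ♙ ♙│2
1│♖ · ♗ ♕ ♔ · · ♖│1
  ─────────────────
  a b c d e f g h

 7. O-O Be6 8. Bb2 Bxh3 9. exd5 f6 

  a b c d e f g h
  ─────────────────
8│♜ · · ♛ · ♜ ♚ ·│8
7│♟ ♟ ♟ · · · ♟ ♟│7
6│· · ♞ · · ♟ · ♞│6
5│· · · ♙ ♟ · · ·│5
4│· · · · · · · ·│4
3│♙ · · ♗ · · · ♝│3
2│♙ ♗ ♙ ♙ · ♙ ♙ ♙│2
1│♖ · · ♕ · ♖ ♔ ·│1
  ─────────────────
  a b c d e f g h

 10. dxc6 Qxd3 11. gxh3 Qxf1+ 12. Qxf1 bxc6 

  a b c d e f g h
  ─────────────────
8│♜ · · · · ♜ ♚ ·│8
7│♟ · ♟ · · · ♟ ♟│7
6│· · ♟ · · ♟ · ♞│6
5│· · · · ♟ · · ·│5
4│· · · · · · · ·│4
3│♙ · · · · · · ♙│3
2│♙ ♗ ♙ ♙ · ♙ · ♙│2
1│♖ · · · · ♕ ♔ ·│1
  ─────────────────
  a b c d e f g h

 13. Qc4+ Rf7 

  a b c d e f g h
  ─────────────────
8│♜ · · · · · ♚ ·│8
7│♟ · ♟ · · ♜ ♟ ♟│7
6│· · ♟ · · ♟ · ♞│6
5│· · · · ♟ · · ·│5
4│· · ♕ · · · · ·│4
3│♙ · · · · · · ♙│3
2│♙ ♗ ♙ ♙ · ♙ · ♙│2
1│♖ · · · · · ♔ ·│1
  ─────────────────
  a b c d e f g h


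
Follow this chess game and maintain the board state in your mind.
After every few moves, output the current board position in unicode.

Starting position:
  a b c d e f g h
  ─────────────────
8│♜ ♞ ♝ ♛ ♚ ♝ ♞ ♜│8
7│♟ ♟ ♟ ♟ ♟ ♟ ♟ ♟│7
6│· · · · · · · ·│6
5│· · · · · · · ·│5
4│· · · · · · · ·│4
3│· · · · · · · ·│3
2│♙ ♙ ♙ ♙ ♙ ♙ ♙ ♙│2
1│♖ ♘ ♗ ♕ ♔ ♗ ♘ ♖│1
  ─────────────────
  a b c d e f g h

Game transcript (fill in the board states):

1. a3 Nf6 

  a b c d e f g h
  ─────────────────
8│♜ ♞ ♝ ♛ ♚ ♝ · ♜│8
7│♟ ♟ ♟ ♟ ♟ ♟ ♟ ♟│7
6│· · · · · ♞ · ·│6
5│· · · · · · · ·│5
4│· · · · · · · ·│4
3│♙ · · · · · · ·│3
2│· ♙ ♙ ♙ ♙ ♙ ♙ ♙│2
1│♖ ♘ ♗ ♕ ♔ ♗ ♘ ♖│1
  ─────────────────
  a b c d e f g h

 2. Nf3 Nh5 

  a b c d e f g h
  ─────────────────
8│♜ ♞ ♝ ♛ ♚ ♝ · ♜│8
7│♟ ♟ ♟ ♟ ♟ ♟ ♟ ♟│7
6│· · · · · · · ·│6
5│· · · · · · · ♞│5
4│· · · · · · · ·│4
3│♙ · · · · ♘ · ·│3
2│· ♙ ♙ ♙ ♙ ♙ ♙ ♙│2
1│♖ ♘ ♗ ♕ ♔ ♗ · ♖│1
  ─────────────────
  a b c d e f g h

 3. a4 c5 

  a b c d e f g h
  ─────────────────
8│♜ ♞ ♝ ♛ ♚ ♝ · ♜│8
7│♟ ♟ · ♟ ♟ ♟ ♟ ♟│7
6│· · · · · · · ·│6
5│· · ♟ · · · · ♞│5
4│♙ · · · · · · ·│4
3│· · · · · ♘ · ·│3
2│· ♙ ♙ ♙ ♙ ♙ ♙ ♙│2
1│♖ ♘ ♗ ♕ ♔ ♗ · ♖│1
  ─────────────────
  a b c d e f g h

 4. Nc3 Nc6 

  a b c d e f g h
  ─────────────────
8│♜ · ♝ ♛ ♚ ♝ · ♜│8
7│♟ ♟ · ♟ ♟ ♟ ♟ ♟│7
6│· · ♞ · · · · ·│6
5│· · ♟ · · · · ♞│5
4│♙ · · · · · · ·│4
3│· · ♘ · · ♘ · ·│3
2│· ♙ ♙ ♙ ♙ ♙ ♙ ♙│2
1│♖ · ♗ ♕ ♔ ♗ · ♖│1
  ─────────────────
  a b c d e f g h

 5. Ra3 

  a b c d e f g h
  ─────────────────
8│♜ · ♝ ♛ ♚ ♝ · ♜│8
7│♟ ♟ · ♟ ♟ ♟ ♟ ♟│7
6│· · ♞ · · · · ·│6
5│· · ♟ · · · · ♞│5
4│♙ · · · · · · ·│4
3│♖ · ♘ · · ♘ · ·│3
2│· ♙ ♙ ♙ ♙ ♙ ♙ ♙│2
1│· · ♗ ♕ ♔ ♗ · ♖│1
  ─────────────────
  a b c d e f g h


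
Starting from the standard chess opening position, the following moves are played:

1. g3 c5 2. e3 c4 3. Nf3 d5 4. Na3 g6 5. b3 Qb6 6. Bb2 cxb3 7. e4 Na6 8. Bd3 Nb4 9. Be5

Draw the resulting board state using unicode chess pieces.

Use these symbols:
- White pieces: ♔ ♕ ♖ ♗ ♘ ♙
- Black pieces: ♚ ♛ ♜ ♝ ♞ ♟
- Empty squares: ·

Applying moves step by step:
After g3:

♜ ♞ ♝ ♛ ♚ ♝ ♞ ♜
♟ ♟ ♟ ♟ ♟ ♟ ♟ ♟
· · · · · · · ·
· · · · · · · ·
· · · · · · · ·
· · · · · · ♙ ·
♙ ♙ ♙ ♙ ♙ ♙ · ♙
♖ ♘ ♗ ♕ ♔ ♗ ♘ ♖


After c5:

♜ ♞ ♝ ♛ ♚ ♝ ♞ ♜
♟ ♟ · ♟ ♟ ♟ ♟ ♟
· · · · · · · ·
· · ♟ · · · · ·
· · · · · · · ·
· · · · · · ♙ ·
♙ ♙ ♙ ♙ ♙ ♙ · ♙
♖ ♘ ♗ ♕ ♔ ♗ ♘ ♖


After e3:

♜ ♞ ♝ ♛ ♚ ♝ ♞ ♜
♟ ♟ · ♟ ♟ ♟ ♟ ♟
· · · · · · · ·
· · ♟ · · · · ·
· · · · · · · ·
· · · · ♙ · ♙ ·
♙ ♙ ♙ ♙ · ♙ · ♙
♖ ♘ ♗ ♕ ♔ ♗ ♘ ♖


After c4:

♜ ♞ ♝ ♛ ♚ ♝ ♞ ♜
♟ ♟ · ♟ ♟ ♟ ♟ ♟
· · · · · · · ·
· · · · · · · ·
· · ♟ · · · · ·
· · · · ♙ · ♙ ·
♙ ♙ ♙ ♙ · ♙ · ♙
♖ ♘ ♗ ♕ ♔ ♗ ♘ ♖


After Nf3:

♜ ♞ ♝ ♛ ♚ ♝ ♞ ♜
♟ ♟ · ♟ ♟ ♟ ♟ ♟
· · · · · · · ·
· · · · · · · ·
· · ♟ · · · · ·
· · · · ♙ ♘ ♙ ·
♙ ♙ ♙ ♙ · ♙ · ♙
♖ ♘ ♗ ♕ ♔ ♗ · ♖


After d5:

♜ ♞ ♝ ♛ ♚ ♝ ♞ ♜
♟ ♟ · · ♟ ♟ ♟ ♟
· · · · · · · ·
· · · ♟ · · · ·
· · ♟ · · · · ·
· · · · ♙ ♘ ♙ ·
♙ ♙ ♙ ♙ · ♙ · ♙
♖ ♘ ♗ ♕ ♔ ♗ · ♖


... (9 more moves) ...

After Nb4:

♜ · ♝ · ♚ ♝ ♞ ♜
♟ ♟ · · ♟ ♟ · ♟
· ♛ · · · · ♟ ·
· · · ♟ · · · ·
· ♞ · · ♙ · · ·
♘ ♟ · ♗ · ♘ ♙ ·
♙ ♗ ♙ ♙ · ♙ · ♙
♖ · · ♕ ♔ · · ♖


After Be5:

♜ · ♝ · ♚ ♝ ♞ ♜
♟ ♟ · · ♟ ♟ · ♟
· ♛ · · · · ♟ ·
· · · ♟ ♗ · · ·
· ♞ · · ♙ · · ·
♘ ♟ · ♗ · ♘ ♙ ·
♙ · ♙ ♙ · ♙ · ♙
♖ · · ♕ ♔ · · ♖



  a b c d e f g h
  ─────────────────
8│♜ · ♝ · ♚ ♝ ♞ ♜│8
7│♟ ♟ · · ♟ ♟ · ♟│7
6│· ♛ · · · · ♟ ·│6
5│· · · ♟ ♗ · · ·│5
4│· ♞ · · ♙ · · ·│4
3│♘ ♟ · ♗ · ♘ ♙ ·│3
2│♙ · ♙ ♙ · ♙ · ♙│2
1│♖ · · ♕ ♔ · · ♖│1
  ─────────────────
  a b c d e f g h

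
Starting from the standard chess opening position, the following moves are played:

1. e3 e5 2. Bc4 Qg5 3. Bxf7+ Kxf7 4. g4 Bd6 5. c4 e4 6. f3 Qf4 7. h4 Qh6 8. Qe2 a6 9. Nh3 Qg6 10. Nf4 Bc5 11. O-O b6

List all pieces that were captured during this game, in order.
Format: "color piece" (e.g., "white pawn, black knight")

Tracking captures:
  Bxf7+: captured black pawn
  Kxf7: captured white bishop

black pawn, white bishop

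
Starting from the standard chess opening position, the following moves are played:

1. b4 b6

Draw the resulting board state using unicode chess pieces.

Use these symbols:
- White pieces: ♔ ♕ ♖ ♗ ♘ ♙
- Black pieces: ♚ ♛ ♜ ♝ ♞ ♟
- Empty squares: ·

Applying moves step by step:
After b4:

♜ ♞ ♝ ♛ ♚ ♝ ♞ ♜
♟ ♟ ♟ ♟ ♟ ♟ ♟ ♟
· · · · · · · ·
· · · · · · · ·
· ♙ · · · · · ·
· · · · · · · ·
♙ · ♙ ♙ ♙ ♙ ♙ ♙
♖ ♘ ♗ ♕ ♔ ♗ ♘ ♖


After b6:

♜ ♞ ♝ ♛ ♚ ♝ ♞ ♜
♟ · ♟ ♟ ♟ ♟ ♟ ♟
· ♟ · · · · · ·
· · · · · · · ·
· ♙ · · · · · ·
· · · · · · · ·
♙ · ♙ ♙ ♙ ♙ ♙ ♙
♖ ♘ ♗ ♕ ♔ ♗ ♘ ♖



  a b c d e f g h
  ─────────────────
8│♜ ♞ ♝ ♛ ♚ ♝ ♞ ♜│8
7│♟ · ♟ ♟ ♟ ♟ ♟ ♟│7
6│· ♟ · · · · · ·│6
5│· · · · · · · ·│5
4│· ♙ · · · · · ·│4
3│· · · · · · · ·│3
2│♙ · ♙ ♙ ♙ ♙ ♙ ♙│2
1│♖ ♘ ♗ ♕ ♔ ♗ ♘ ♖│1
  ─────────────────
  a b c d e f g h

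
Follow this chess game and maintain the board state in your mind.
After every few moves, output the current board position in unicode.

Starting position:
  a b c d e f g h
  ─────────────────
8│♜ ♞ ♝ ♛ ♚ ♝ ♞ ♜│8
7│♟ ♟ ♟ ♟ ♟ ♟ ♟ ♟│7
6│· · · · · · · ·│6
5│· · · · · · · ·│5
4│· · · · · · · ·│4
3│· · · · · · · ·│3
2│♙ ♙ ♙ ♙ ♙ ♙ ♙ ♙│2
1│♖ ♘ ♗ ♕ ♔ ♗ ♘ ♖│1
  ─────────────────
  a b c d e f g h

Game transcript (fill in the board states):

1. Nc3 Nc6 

  a b c d e f g h
  ─────────────────
8│♜ · ♝ ♛ ♚ ♝ ♞ ♜│8
7│♟ ♟ ♟ ♟ ♟ ♟ ♟ ♟│7
6│· · ♞ · · · · ·│6
5│· · · · · · · ·│5
4│· · · · · · · ·│4
3│· · ♘ · · · · ·│3
2│♙ ♙ ♙ ♙ ♙ ♙ ♙ ♙│2
1│♖ · ♗ ♕ ♔ ♗ ♘ ♖│1
  ─────────────────
  a b c d e f g h

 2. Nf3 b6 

  a b c d e f g h
  ─────────────────
8│♜ · ♝ ♛ ♚ ♝ ♞ ♜│8
7│♟ · ♟ ♟ ♟ ♟ ♟ ♟│7
6│· ♟ ♞ · · · · ·│6
5│· · · · · · · ·│5
4│· · · · · · · ·│4
3│· · ♘ · · ♘ · ·│3
2│♙ ♙ ♙ ♙ ♙ ♙ ♙ ♙│2
1│♖ · ♗ ♕ ♔ ♗ · ♖│1
  ─────────────────
  a b c d e f g h

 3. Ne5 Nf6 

  a b c d e f g h
  ─────────────────
8│♜ · ♝ ♛ ♚ ♝ · ♜│8
7│♟ · ♟ ♟ ♟ ♟ ♟ ♟│7
6│· ♟ ♞ · · ♞ · ·│6
5│· · · · ♘ · · ·│5
4│· · · · · · · ·│4
3│· · ♘ · · · · ·│3
2│♙ ♙ ♙ ♙ ♙ ♙ ♙ ♙│2
1│♖ · ♗ ♕ ♔ ♗ · ♖│1
  ─────────────────
  a b c d e f g h

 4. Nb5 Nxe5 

  a b c d e f g h
  ─────────────────
8│♜ · ♝ ♛ ♚ ♝ · ♜│8
7│♟ · ♟ ♟ ♟ ♟ ♟ ♟│7
6│· ♟ · · · ♞ · ·│6
5│· ♘ · · ♞ · · ·│5
4│· · · · · · · ·│4
3│· · · · · · · ·│3
2│♙ ♙ ♙ ♙ ♙ ♙ ♙ ♙│2
1│♖ · ♗ ♕ ♔ ♗ · ♖│1
  ─────────────────
  a b c d e f g h

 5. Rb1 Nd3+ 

  a b c d e f g h
  ─────────────────
8│♜ · ♝ ♛ ♚ ♝ · ♜│8
7│♟ · ♟ ♟ ♟ ♟ ♟ ♟│7
6│· ♟ · · · ♞ · ·│6
5│· ♘ · · · · · ·│5
4│· · · · · · · ·│4
3│· · · ♞ · · · ·│3
2│♙ ♙ ♙ ♙ ♙ ♙ ♙ ♙│2
1│· ♖ ♗ ♕ ♔ ♗ · ♖│1
  ─────────────────
  a b c d e f g h



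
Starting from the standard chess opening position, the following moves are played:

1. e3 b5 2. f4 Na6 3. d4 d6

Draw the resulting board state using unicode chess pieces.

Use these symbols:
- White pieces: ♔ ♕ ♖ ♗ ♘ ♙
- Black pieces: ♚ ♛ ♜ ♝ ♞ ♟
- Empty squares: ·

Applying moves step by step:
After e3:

♜ ♞ ♝ ♛ ♚ ♝ ♞ ♜
♟ ♟ ♟ ♟ ♟ ♟ ♟ ♟
· · · · · · · ·
· · · · · · · ·
· · · · · · · ·
· · · · ♙ · · ·
♙ ♙ ♙ ♙ · ♙ ♙ ♙
♖ ♘ ♗ ♕ ♔ ♗ ♘ ♖


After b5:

♜ ♞ ♝ ♛ ♚ ♝ ♞ ♜
♟ · ♟ ♟ ♟ ♟ ♟ ♟
· · · · · · · ·
· ♟ · · · · · ·
· · · · · · · ·
· · · · ♙ · · ·
♙ ♙ ♙ ♙ · ♙ ♙ ♙
♖ ♘ ♗ ♕ ♔ ♗ ♘ ♖


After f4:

♜ ♞ ♝ ♛ ♚ ♝ ♞ ♜
♟ · ♟ ♟ ♟ ♟ ♟ ♟
· · · · · · · ·
· ♟ · · · · · ·
· · · · · ♙ · ·
· · · · ♙ · · ·
♙ ♙ ♙ ♙ · · ♙ ♙
♖ ♘ ♗ ♕ ♔ ♗ ♘ ♖


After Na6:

♜ · ♝ ♛ ♚ ♝ ♞ ♜
♟ · ♟ ♟ ♟ ♟ ♟ ♟
♞ · · · · · · ·
· ♟ · · · · · ·
· · · · · ♙ · ·
· · · · ♙ · · ·
♙ ♙ ♙ ♙ · · ♙ ♙
♖ ♘ ♗ ♕ ♔ ♗ ♘ ♖


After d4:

♜ · ♝ ♛ ♚ ♝ ♞ ♜
♟ · ♟ ♟ ♟ ♟ ♟ ♟
♞ · · · · · · ·
· ♟ · · · · · ·
· · · ♙ · ♙ · ·
· · · · ♙ · · ·
♙ ♙ ♙ · · · ♙ ♙
♖ ♘ ♗ ♕ ♔ ♗ ♘ ♖


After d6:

♜ · ♝ ♛ ♚ ♝ ♞ ♜
♟ · ♟ · ♟ ♟ ♟ ♟
♞ · · ♟ · · · ·
· ♟ · · · · · ·
· · · ♙ · ♙ · ·
· · · · ♙ · · ·
♙ ♙ ♙ · · · ♙ ♙
♖ ♘ ♗ ♕ ♔ ♗ ♘ ♖



  a b c d e f g h
  ─────────────────
8│♜ · ♝ ♛ ♚ ♝ ♞ ♜│8
7│♟ · ♟ · ♟ ♟ ♟ ♟│7
6│♞ · · ♟ · · · ·│6
5│· ♟ · · · · · ·│5
4│· · · ♙ · ♙ · ·│4
3│· · · · ♙ · · ·│3
2│♙ ♙ ♙ · · · ♙ ♙│2
1│♖ ♘ ♗ ♕ ♔ ♗ ♘ ♖│1
  ─────────────────
  a b c d e f g h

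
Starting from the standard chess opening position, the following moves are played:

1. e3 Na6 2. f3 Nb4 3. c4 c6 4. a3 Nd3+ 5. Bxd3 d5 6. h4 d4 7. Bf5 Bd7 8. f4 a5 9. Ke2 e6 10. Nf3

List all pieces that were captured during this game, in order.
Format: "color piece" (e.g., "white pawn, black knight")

Tracking captures:
  Bxd3: captured black knight

black knight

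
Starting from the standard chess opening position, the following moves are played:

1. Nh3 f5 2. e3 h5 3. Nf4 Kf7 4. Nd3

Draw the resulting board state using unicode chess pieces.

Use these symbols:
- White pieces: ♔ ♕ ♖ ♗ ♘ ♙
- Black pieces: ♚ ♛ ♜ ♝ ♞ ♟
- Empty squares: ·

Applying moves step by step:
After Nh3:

♜ ♞ ♝ ♛ ♚ ♝ ♞ ♜
♟ ♟ ♟ ♟ ♟ ♟ ♟ ♟
· · · · · · · ·
· · · · · · · ·
· · · · · · · ·
· · · · · · · ♘
♙ ♙ ♙ ♙ ♙ ♙ ♙ ♙
♖ ♘ ♗ ♕ ♔ ♗ · ♖


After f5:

♜ ♞ ♝ ♛ ♚ ♝ ♞ ♜
♟ ♟ ♟ ♟ ♟ · ♟ ♟
· · · · · · · ·
· · · · · ♟ · ·
· · · · · · · ·
· · · · · · · ♘
♙ ♙ ♙ ♙ ♙ ♙ ♙ ♙
♖ ♘ ♗ ♕ ♔ ♗ · ♖


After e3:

♜ ♞ ♝ ♛ ♚ ♝ ♞ ♜
♟ ♟ ♟ ♟ ♟ · ♟ ♟
· · · · · · · ·
· · · · · ♟ · ·
· · · · · · · ·
· · · · ♙ · · ♘
♙ ♙ ♙ ♙ · ♙ ♙ ♙
♖ ♘ ♗ ♕ ♔ ♗ · ♖


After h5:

♜ ♞ ♝ ♛ ♚ ♝ ♞ ♜
♟ ♟ ♟ ♟ ♟ · ♟ ·
· · · · · · · ·
· · · · · ♟ · ♟
· · · · · · · ·
· · · · ♙ · · ♘
♙ ♙ ♙ ♙ · ♙ ♙ ♙
♖ ♘ ♗ ♕ ♔ ♗ · ♖


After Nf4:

♜ ♞ ♝ ♛ ♚ ♝ ♞ ♜
♟ ♟ ♟ ♟ ♟ · ♟ ·
· · · · · · · ·
· · · · · ♟ · ♟
· · · · · ♘ · ·
· · · · ♙ · · ·
♙ ♙ ♙ ♙ · ♙ ♙ ♙
♖ ♘ ♗ ♕ ♔ ♗ · ♖


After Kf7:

♜ ♞ ♝ ♛ · ♝ ♞ ♜
♟ ♟ ♟ ♟ ♟ ♚ ♟ ·
· · · · · · · ·
· · · · · ♟ · ♟
· · · · · ♘ · ·
· · · · ♙ · · ·
♙ ♙ ♙ ♙ · ♙ ♙ ♙
♖ ♘ ♗ ♕ ♔ ♗ · ♖


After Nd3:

♜ ♞ ♝ ♛ · ♝ ♞ ♜
♟ ♟ ♟ ♟ ♟ ♚ ♟ ·
· · · · · · · ·
· · · · · ♟ · ♟
· · · · · · · ·
· · · ♘ ♙ · · ·
♙ ♙ ♙ ♙ · ♙ ♙ ♙
♖ ♘ ♗ ♕ ♔ ♗ · ♖



  a b c d e f g h
  ─────────────────
8│♜ ♞ ♝ ♛ · ♝ ♞ ♜│8
7│♟ ♟ ♟ ♟ ♟ ♚ ♟ ·│7
6│· · · · · · · ·│6
5│· · · · · ♟ · ♟│5
4│· · · · · · · ·│4
3│· · · ♘ ♙ · · ·│3
2│♙ ♙ ♙ ♙ · ♙ ♙ ♙│2
1│♖ ♘ ♗ ♕ ♔ ♗ · ♖│1
  ─────────────────
  a b c d e f g h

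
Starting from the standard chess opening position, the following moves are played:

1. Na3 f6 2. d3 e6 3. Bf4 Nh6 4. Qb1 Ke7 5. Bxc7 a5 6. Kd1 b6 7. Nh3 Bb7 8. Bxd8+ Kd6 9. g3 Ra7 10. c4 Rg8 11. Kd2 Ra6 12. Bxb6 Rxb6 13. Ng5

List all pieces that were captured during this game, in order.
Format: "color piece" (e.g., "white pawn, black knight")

Tracking captures:
  Bxc7: captured black pawn
  Bxd8+: captured black queen
  Bxb6: captured black pawn
  Rxb6: captured white bishop

black pawn, black queen, black pawn, white bishop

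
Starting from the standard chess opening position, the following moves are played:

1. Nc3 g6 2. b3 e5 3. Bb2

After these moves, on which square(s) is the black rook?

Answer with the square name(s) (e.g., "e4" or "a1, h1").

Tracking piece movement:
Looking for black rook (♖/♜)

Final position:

  a b c d e f g h
  ─────────────────
8│♜ ♞ ♝ ♛ ♚ ♝ ♞ ♜│8
7│♟ ♟ ♟ ♟ · ♟ · ♟│7
6│· · · · · · ♟ ·│6
5│· · · · ♟ · · ·│5
4│· · · · · · · ·│4
3│· ♙ ♘ · · · · ·│3
2│♙ ♗ ♙ ♙ ♙ ♙ ♙ ♙│2
1│♖ · · ♕ ♔ ♗ ♘ ♖│1
  ─────────────────
  a b c d e f g h


a8, h8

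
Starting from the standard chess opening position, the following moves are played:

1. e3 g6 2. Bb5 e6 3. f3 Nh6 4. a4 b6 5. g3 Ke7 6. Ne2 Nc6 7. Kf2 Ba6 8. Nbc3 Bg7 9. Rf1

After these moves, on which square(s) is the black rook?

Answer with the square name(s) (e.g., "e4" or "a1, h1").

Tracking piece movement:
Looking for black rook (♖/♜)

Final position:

  a b c d e f g h
  ─────────────────
8│♜ · · ♛ · · · ♜│8
7│♟ · ♟ ♟ ♚ ♟ ♝ ♟│7
6│♝ ♟ ♞ · ♟ · ♟ ♞│6
5│· ♗ · · · · · ·│5
4│♙ · · · · · · ·│4
3│· · ♘ · ♙ ♙ ♙ ·│3
2│· ♙ ♙ ♙ ♘ ♔ · ♙│2
1│♖ · ♗ ♕ · ♖ · ·│1
  ─────────────────
  a b c d e f g h


a8, h8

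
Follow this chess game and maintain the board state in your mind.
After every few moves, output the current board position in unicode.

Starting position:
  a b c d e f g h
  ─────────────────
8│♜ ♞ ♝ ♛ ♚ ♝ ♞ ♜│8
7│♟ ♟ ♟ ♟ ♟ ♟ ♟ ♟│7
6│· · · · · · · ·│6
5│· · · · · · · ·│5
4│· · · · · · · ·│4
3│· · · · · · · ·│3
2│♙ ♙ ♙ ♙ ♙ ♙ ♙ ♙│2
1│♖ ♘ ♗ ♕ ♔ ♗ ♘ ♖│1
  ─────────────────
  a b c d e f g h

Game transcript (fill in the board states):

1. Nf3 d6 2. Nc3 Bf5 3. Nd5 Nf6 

  a b c d e f g h
  ─────────────────
8│♜ ♞ · ♛ ♚ ♝ · ♜│8
7│♟ ♟ ♟ · ♟ ♟ ♟ ♟│7
6│· · · ♟ · ♞ · ·│6
5│· · · ♘ · ♝ · ·│5
4│· · · · · · · ·│4
3│· · · · · ♘ · ·│3
2│♙ ♙ ♙ ♙ ♙ ♙ ♙ ♙│2
1│♖ · ♗ ♕ ♔ ♗ · ♖│1
  ─────────────────
  a b c d e f g h

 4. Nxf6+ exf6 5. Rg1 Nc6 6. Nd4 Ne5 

  a b c d e f g h
  ─────────────────
8│♜ · · ♛ ♚ ♝ · ♜│8
7│♟ ♟ ♟ · · ♟ ♟ ♟│7
6│· · · ♟ · ♟ · ·│6
5│· · · · ♞ ♝ · ·│5
4│· · · ♘ · · · ·│4
3│· · · · · · · ·│3
2│♙ ♙ ♙ ♙ ♙ ♙ ♙ ♙│2
1│♖ · ♗ ♕ ♔ ♗ ♖ ·│1
  ─────────────────
  a b c d e f g h

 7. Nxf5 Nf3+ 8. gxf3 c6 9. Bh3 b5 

  a b c d e f g h
  ─────────────────
8│♜ · · ♛ ♚ ♝ · ♜│8
7│♟ · · · · ♟ ♟ ♟│7
6│· · ♟ ♟ · ♟ · ·│6
5│· ♟ · · · ♘ · ·│5
4│· · · · · · · ·│4
3│· · · · · ♙ · ♗│3
2│♙ ♙ ♙ ♙ ♙ ♙ · ♙│2
1│♖ · ♗ ♕ ♔ · ♖ ·│1
  ─────────────────
  a b c d e f g h

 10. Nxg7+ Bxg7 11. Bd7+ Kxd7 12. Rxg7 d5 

  a b c d e f g h
  ─────────────────
8│♜ · · ♛ · · · ♜│8
7│♟ · · ♚ · ♟ ♖ ♟│7
6│· · ♟ · · ♟ · ·│6
5│· ♟ · ♟ · · · ·│5
4│· · · · · · · ·│4
3│· · · · · ♙ · ·│3
2│♙ ♙ ♙ ♙ ♙ ♙ · ♙│2
1│♖ · ♗ ♕ ♔ · · ·│1
  ─────────────────
  a b c d e f g h

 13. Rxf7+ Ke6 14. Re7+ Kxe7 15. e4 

  a b c d e f g h
  ─────────────────
8│♜ · · ♛ · · · ♜│8
7│♟ · · · ♚ · · ♟│7
6│· · ♟ · · ♟ · ·│6
5│· ♟ · ♟ · · · ·│5
4│· · · · ♙ · · ·│4
3│· · · · · ♙ · ·│3
2│♙ ♙ ♙ ♙ · ♙ · ♙│2
1│♖ · ♗ ♕ ♔ · · ·│1
  ─────────────────
  a b c d e f g h
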